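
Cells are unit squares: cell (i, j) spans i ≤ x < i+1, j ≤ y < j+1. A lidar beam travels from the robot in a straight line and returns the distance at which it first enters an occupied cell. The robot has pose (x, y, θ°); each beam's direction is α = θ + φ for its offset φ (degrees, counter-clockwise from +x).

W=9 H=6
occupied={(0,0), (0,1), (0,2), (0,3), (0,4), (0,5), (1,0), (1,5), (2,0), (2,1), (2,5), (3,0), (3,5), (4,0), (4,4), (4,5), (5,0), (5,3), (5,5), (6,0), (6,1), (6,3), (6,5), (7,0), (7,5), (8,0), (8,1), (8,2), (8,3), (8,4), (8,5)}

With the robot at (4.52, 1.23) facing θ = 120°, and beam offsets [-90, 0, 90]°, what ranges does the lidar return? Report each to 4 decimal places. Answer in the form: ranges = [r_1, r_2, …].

beam 1: φ=-90°, α=30°
  direction (0.8660, 0.5000); cell (4,1); t to first gridline: x 0.5543, y 1.5400 (then +1.1547 / +2.0000)
    (5,1) via x @ 0.5543
    (5,2) via y @ 1.5400
    (6,2) via x @ 1.7090
    (7,2) via x @ 2.8637
    (7,3) via y @ 3.5400
    (8,3) via x @ 4.0184  # hit
  → r_1 = 4.0184
beam 2: φ=0°, α=120°
  direction (-0.5000, 0.8660); cell (4,1); t to first gridline: x 1.0400, y 0.8891 (then +2.0000 / +1.1547)
    (4,2) via y @ 0.8891
    (3,2) via x @ 1.0400
    (3,3) via y @ 2.0438
    (2,3) via x @ 3.0400
    (2,4) via y @ 3.1985
    (2,5) via y @ 4.3532  # hit
  → r_2 = 4.3532
beam 3: φ=90°, α=210°
  direction (-0.8660, -0.5000); cell (4,1); t to first gridline: x 0.6004, y 0.4600 (then +1.1547 / +2.0000)
    (4,0) via y @ 0.4600  # hit
  → r_3 = 0.4600

ranges = [4.0184, 4.3532, 0.4600]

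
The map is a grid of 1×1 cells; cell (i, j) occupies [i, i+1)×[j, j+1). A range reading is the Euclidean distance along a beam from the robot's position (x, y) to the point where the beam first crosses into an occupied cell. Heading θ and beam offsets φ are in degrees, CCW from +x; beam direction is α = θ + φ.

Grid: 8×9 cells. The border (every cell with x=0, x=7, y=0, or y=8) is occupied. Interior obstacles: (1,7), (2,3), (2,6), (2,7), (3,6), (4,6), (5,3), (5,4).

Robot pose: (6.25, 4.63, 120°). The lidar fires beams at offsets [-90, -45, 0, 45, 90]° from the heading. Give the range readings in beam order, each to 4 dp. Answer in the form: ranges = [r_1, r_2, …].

beam 1: φ=-90°, α=30°
  dir = (cos 30°, sin 30°) = (0.8660, 0.5000); from cell (6,4)
  next x-line at t=0.8660, next y-line at t=0.7400; Δt_x=1.1547, Δt_y=2.0000
    y: enter (6,5) at t=0.7400
    x: enter (7,5) at t=0.8660 ← occupied
  → r_1 = 0.8660
beam 2: φ=-45°, α=75°
  dir = (cos 75°, sin 75°) = (0.2588, 0.9659); from cell (6,4)
  next x-line at t=2.8978, next y-line at t=0.3831; Δt_x=3.8637, Δt_y=1.0353
    y: enter (6,5) at t=0.3831
    y: enter (6,6) at t=1.4183
    y: enter (6,7) at t=2.4536
    x: enter (7,7) at t=2.8978 ← occupied
  → r_2 = 2.8978
beam 3: φ=0°, α=120°
  dir = (cos 120°, sin 120°) = (-0.5000, 0.8660); from cell (6,4)
  next x-line at t=0.5000, next y-line at t=0.4272; Δt_x=2.0000, Δt_y=1.1547
    y: enter (6,5) at t=0.4272
    x: enter (5,5) at t=0.5000
    y: enter (5,6) at t=1.5819
    x: enter (4,6) at t=2.5000 ← occupied
  → r_3 = 2.5000
beam 4: φ=45°, α=165°
  dir = (cos 165°, sin 165°) = (-0.9659, 0.2588); from cell (6,4)
  next x-line at t=0.2588, next y-line at t=1.4296; Δt_x=1.0353, Δt_y=3.8637
    x: enter (5,4) at t=0.2588 ← occupied
  → r_4 = 0.2588
beam 5: φ=90°, α=210°
  dir = (cos 210°, sin 210°) = (-0.8660, -0.5000); from cell (6,4)
  next x-line at t=0.2887, next y-line at t=1.2600; Δt_x=1.1547, Δt_y=2.0000
    x: enter (5,4) at t=0.2887 ← occupied
  → r_5 = 0.2887

ranges = [0.8660, 2.8978, 2.5000, 0.2588, 0.2887]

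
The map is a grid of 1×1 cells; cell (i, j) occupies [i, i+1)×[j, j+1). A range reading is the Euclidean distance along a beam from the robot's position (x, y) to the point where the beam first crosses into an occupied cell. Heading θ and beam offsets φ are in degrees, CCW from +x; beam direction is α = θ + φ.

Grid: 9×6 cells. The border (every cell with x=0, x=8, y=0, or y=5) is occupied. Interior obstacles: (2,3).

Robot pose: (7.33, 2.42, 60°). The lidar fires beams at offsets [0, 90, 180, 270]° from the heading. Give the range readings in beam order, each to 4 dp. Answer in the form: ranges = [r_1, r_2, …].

ranges = [1.3400, 5.1600, 1.6397, 0.7736]

beam 1: φ=0°, α=60°
  cosα=0.5000 sinα=0.8660 | (7,2) | tMaxX 1.3400 tMaxY 0.6697 | tΔX 2.0000 tΔY 1.1547
    t=0.6697 [y] (7,3)
    t=1.3400 [x] (8,3) — stop
  → r_1 = 1.3400
beam 2: φ=90°, α=150°
  cosα=-0.8660 sinα=0.5000 | (7,2) | tMaxX 0.3811 tMaxY 1.1600 | tΔX 1.1547 tΔY 2.0000
    t=0.3811 [x] (6,2)
    t=1.1600 [y] (6,3)
    t=1.5358 [x] (5,3)
    t=2.6905 [x] (4,3)
    t=3.1600 [y] (4,4)
    t=3.8452 [x] (3,4)
    t=4.9999 [x] (2,4)
    t=5.1600 [y] (2,5) — stop
  → r_2 = 5.1600
beam 3: φ=180°, α=240°
  cosα=-0.5000 sinα=-0.8660 | (7,2) | tMaxX 0.6600 tMaxY 0.4850 | tΔX 2.0000 tΔY 1.1547
    t=0.4850 [y] (7,1)
    t=0.6600 [x] (6,1)
    t=1.6397 [y] (6,0) — stop
  → r_3 = 1.6397
beam 4: φ=270°, α=330°
  cosα=0.8660 sinα=-0.5000 | (7,2) | tMaxX 0.7736 tMaxY 0.8400 | tΔX 1.1547 tΔY 2.0000
    t=0.7736 [x] (8,2) — stop
  → r_4 = 0.7736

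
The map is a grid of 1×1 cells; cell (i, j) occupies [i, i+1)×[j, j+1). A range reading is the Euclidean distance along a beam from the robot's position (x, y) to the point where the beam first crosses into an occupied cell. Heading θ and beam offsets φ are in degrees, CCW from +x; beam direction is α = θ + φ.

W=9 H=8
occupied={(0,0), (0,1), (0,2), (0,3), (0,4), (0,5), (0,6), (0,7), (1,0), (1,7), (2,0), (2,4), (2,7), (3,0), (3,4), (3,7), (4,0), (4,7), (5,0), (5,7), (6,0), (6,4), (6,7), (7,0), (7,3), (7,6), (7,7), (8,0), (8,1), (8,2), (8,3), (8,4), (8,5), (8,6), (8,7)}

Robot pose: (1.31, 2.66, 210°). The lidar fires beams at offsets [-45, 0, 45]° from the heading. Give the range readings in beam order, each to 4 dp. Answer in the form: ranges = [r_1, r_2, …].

ranges = [0.3209, 0.3580, 1.1977]

beam 1: φ=-45°, α=165°
  direction (-0.9659, 0.2588); cell (1,2); t to first gridline: x 0.3209, y 1.3137 (then +1.0353 / +3.8637)
    (0,2) via x @ 0.3209  # hit
  → r_1 = 0.3209
beam 2: φ=0°, α=210°
  direction (-0.8660, -0.5000); cell (1,2); t to first gridline: x 0.3580, y 1.3200 (then +1.1547 / +2.0000)
    (0,2) via x @ 0.3580  # hit
  → r_2 = 0.3580
beam 3: φ=45°, α=255°
  direction (-0.2588, -0.9659); cell (1,2); t to first gridline: x 1.1977, y 0.6833 (then +3.8637 / +1.0353)
    (1,1) via y @ 0.6833
    (0,1) via x @ 1.1977  # hit
  → r_3 = 1.1977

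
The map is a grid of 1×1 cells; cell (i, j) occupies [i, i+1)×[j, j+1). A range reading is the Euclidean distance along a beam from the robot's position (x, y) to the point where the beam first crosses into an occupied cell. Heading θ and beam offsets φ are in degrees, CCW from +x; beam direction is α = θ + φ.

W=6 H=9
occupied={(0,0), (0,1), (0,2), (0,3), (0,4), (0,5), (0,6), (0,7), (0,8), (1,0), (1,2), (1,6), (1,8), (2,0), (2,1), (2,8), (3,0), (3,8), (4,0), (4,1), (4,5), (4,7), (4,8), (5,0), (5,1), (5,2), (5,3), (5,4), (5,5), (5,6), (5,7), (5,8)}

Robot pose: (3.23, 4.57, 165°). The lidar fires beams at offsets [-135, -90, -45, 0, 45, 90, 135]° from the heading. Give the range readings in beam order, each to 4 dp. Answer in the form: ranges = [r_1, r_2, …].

beam 1: φ=-135°, α=30°
  dir = (cos 30°, sin 30°) = (0.8660, 0.5000); from cell (3,4)
  next x-line at t=0.8891, next y-line at t=0.8600; Δt_x=1.1547, Δt_y=2.0000
    y: enter (3,5) at t=0.8600
    x: enter (4,5) at t=0.8891 ← occupied
  → r_1 = 0.8891
beam 2: φ=-90°, α=75°
  dir = (cos 75°, sin 75°) = (0.2588, 0.9659); from cell (3,4)
  next x-line at t=2.9751, next y-line at t=0.4452; Δt_x=3.8637, Δt_y=1.0353
    y: enter (3,5) at t=0.4452
    y: enter (3,6) at t=1.4804
    y: enter (3,7) at t=2.5157
    x: enter (4,7) at t=2.9751 ← occupied
  → r_2 = 2.9751
beam 3: φ=-45°, α=120°
  dir = (cos 120°, sin 120°) = (-0.5000, 0.8660); from cell (3,4)
  next x-line at t=0.4600, next y-line at t=0.4965; Δt_x=2.0000, Δt_y=1.1547
    x: enter (2,4) at t=0.4600
    y: enter (2,5) at t=0.4965
    y: enter (2,6) at t=1.6512
    x: enter (1,6) at t=2.4600 ← occupied
  → r_3 = 2.4600
beam 4: φ=0°, α=165°
  dir = (cos 165°, sin 165°) = (-0.9659, 0.2588); from cell (3,4)
  next x-line at t=0.2381, next y-line at t=1.6614; Δt_x=1.0353, Δt_y=3.8637
    x: enter (2,4) at t=0.2381
    x: enter (1,4) at t=1.2734
    y: enter (1,5) at t=1.6614
    x: enter (0,5) at t=2.3087 ← occupied
  → r_4 = 2.3087
beam 5: φ=45°, α=210°
  dir = (cos 210°, sin 210°) = (-0.8660, -0.5000); from cell (3,4)
  next x-line at t=0.2656, next y-line at t=1.1400; Δt_x=1.1547, Δt_y=2.0000
    x: enter (2,4) at t=0.2656
    y: enter (2,3) at t=1.1400
    x: enter (1,3) at t=1.4203
    x: enter (0,3) at t=2.5750 ← occupied
  → r_5 = 2.5750
beam 6: φ=90°, α=255°
  dir = (cos 255°, sin 255°) = (-0.2588, -0.9659); from cell (3,4)
  next x-line at t=0.8887, next y-line at t=0.5901; Δt_x=3.8637, Δt_y=1.0353
    y: enter (3,3) at t=0.5901
    x: enter (2,3) at t=0.8887
    y: enter (2,2) at t=1.6254
    y: enter (2,1) at t=2.6607 ← occupied
  → r_6 = 2.6607
beam 7: φ=135°, α=300°
  dir = (cos 300°, sin 300°) = (0.5000, -0.8660); from cell (3,4)
  next x-line at t=1.5400, next y-line at t=0.6582; Δt_x=2.0000, Δt_y=1.1547
    y: enter (3,3) at t=0.6582
    x: enter (4,3) at t=1.5400
    y: enter (4,2) at t=1.8129
    y: enter (4,1) at t=2.9676 ← occupied
  → r_7 = 2.9676

ranges = [0.8891, 2.9751, 2.4600, 2.3087, 2.5750, 2.6607, 2.9676]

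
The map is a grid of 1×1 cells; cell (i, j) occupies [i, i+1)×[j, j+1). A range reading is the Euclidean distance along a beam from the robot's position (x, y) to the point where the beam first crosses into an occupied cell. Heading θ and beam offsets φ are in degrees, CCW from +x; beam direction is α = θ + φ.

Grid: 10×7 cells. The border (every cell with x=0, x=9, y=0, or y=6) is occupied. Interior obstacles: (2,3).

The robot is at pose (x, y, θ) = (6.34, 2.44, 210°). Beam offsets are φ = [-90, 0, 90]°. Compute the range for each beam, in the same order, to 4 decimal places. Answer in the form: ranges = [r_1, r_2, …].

beam 1: φ=-90°, α=120°
  d=(-0.5000,0.8660)  start (6,2)  tX=0.6800 tY=0.6466  stride 1/|dx|=2.0000 1/|dy|=1.1547
    cross y-line → (6,3), t=0.6466
    cross x-line → (5,3), t=0.6800
    cross y-line → (5,4), t=1.8013
    cross x-line → (4,4), t=2.6800
    cross y-line → (4,5), t=2.9560
    cross y-line → (4,6), t=4.1107 (wall)
  → r_1 = 4.1107
beam 2: φ=0°, α=210°
  d=(-0.8660,-0.5000)  start (6,2)  tX=0.3926 tY=0.8800  stride 1/|dx|=1.1547 1/|dy|=2.0000
    cross x-line → (5,2), t=0.3926
    cross y-line → (5,1), t=0.8800
    cross x-line → (4,1), t=1.5473
    cross x-line → (3,1), t=2.7020
    cross y-line → (3,0), t=2.8800 (wall)
  → r_2 = 2.8800
beam 3: φ=90°, α=300°
  d=(0.5000,-0.8660)  start (6,2)  tX=1.3200 tY=0.5081  stride 1/|dx|=2.0000 1/|dy|=1.1547
    cross y-line → (6,1), t=0.5081
    cross x-line → (7,1), t=1.3200
    cross y-line → (7,0), t=1.6628 (wall)
  → r_3 = 1.6628

ranges = [4.1107, 2.8800, 1.6628]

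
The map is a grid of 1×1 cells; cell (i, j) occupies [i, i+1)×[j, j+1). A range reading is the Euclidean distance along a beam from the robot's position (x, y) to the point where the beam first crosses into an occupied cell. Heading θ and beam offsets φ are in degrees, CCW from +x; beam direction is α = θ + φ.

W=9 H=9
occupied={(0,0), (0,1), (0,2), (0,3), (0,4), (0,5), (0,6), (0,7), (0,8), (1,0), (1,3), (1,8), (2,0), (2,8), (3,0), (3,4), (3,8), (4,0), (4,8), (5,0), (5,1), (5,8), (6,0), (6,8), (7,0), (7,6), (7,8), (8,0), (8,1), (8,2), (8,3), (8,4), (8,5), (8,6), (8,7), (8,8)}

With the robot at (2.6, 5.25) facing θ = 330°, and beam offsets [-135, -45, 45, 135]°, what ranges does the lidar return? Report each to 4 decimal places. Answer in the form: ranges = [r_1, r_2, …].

beam 1: φ=-135°, α=195°
  dir = (cos 195°, sin 195°) = (-0.9659, -0.2588); from cell (2,5)
  next x-line at t=0.6212, next y-line at t=0.9659; Δt_x=1.0353, Δt_y=3.8637
    x: enter (1,5) at t=0.6212
    y: enter (1,4) at t=0.9659
    x: enter (0,4) at t=1.6564 ← occupied
  → r_1 = 1.6564
beam 2: φ=-45°, α=285°
  dir = (cos 285°, sin 285°) = (0.2588, -0.9659); from cell (2,5)
  next x-line at t=1.5455, next y-line at t=0.2588; Δt_x=3.8637, Δt_y=1.0353
    y: enter (2,4) at t=0.2588
    y: enter (2,3) at t=1.2941
    x: enter (3,3) at t=1.5455
    y: enter (3,2) at t=2.3294
    y: enter (3,1) at t=3.3646
    y: enter (3,0) at t=4.3999 ← occupied
  → r_2 = 4.3999
beam 3: φ=45°, α=15°
  dir = (cos 15°, sin 15°) = (0.9659, 0.2588); from cell (2,5)
  next x-line at t=0.4141, next y-line at t=2.8978; Δt_x=1.0353, Δt_y=3.8637
    x: enter (3,5) at t=0.4141
    x: enter (4,5) at t=1.4494
    x: enter (5,5) at t=2.4847
    y: enter (5,6) at t=2.8978
    x: enter (6,6) at t=3.5199
    x: enter (7,6) at t=4.5552 ← occupied
  → r_3 = 4.5552
beam 4: φ=135°, α=105°
  dir = (cos 105°, sin 105°) = (-0.2588, 0.9659); from cell (2,5)
  next x-line at t=2.3182, next y-line at t=0.7765; Δt_x=3.8637, Δt_y=1.0353
    y: enter (2,6) at t=0.7765
    y: enter (2,7) at t=1.8117
    x: enter (1,7) at t=2.3182
    y: enter (1,8) at t=2.8470 ← occupied
  → r_4 = 2.8470

ranges = [1.6564, 4.3999, 4.5552, 2.8470]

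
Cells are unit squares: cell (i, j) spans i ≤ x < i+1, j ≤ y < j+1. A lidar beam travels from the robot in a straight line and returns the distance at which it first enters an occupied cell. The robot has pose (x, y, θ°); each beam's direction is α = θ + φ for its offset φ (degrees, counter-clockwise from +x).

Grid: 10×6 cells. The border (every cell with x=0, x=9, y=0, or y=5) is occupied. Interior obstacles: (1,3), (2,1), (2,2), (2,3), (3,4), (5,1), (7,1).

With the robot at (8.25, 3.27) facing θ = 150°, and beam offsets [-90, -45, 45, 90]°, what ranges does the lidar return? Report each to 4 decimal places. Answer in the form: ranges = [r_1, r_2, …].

ranges = [1.5000, 1.7910, 5.4352, 1.4665]

beam 1: φ=-90°, α=60°
  dir = (cos 60°, sin 60°) = (0.5000, 0.8660); from cell (8,3)
  next x-line at t=1.5000, next y-line at t=0.8429; Δt_x=2.0000, Δt_y=1.1547
    y: enter (8,4) at t=0.8429
    x: enter (9,4) at t=1.5000 ← occupied
  → r_1 = 1.5000
beam 2: φ=-45°, α=105°
  dir = (cos 105°, sin 105°) = (-0.2588, 0.9659); from cell (8,3)
  next x-line at t=0.9659, next y-line at t=0.7558; Δt_x=3.8637, Δt_y=1.0353
    y: enter (8,4) at t=0.7558
    x: enter (7,4) at t=0.9659
    y: enter (7,5) at t=1.7910 ← occupied
  → r_2 = 1.7910
beam 3: φ=45°, α=195°
  dir = (cos 195°, sin 195°) = (-0.9659, -0.2588); from cell (8,3)
  next x-line at t=0.2588, next y-line at t=1.0432; Δt_x=1.0353, Δt_y=3.8637
    x: enter (7,3) at t=0.2588
    y: enter (7,2) at t=1.0432
    x: enter (6,2) at t=1.2941
    x: enter (5,2) at t=2.3294
    x: enter (4,2) at t=3.3646
    x: enter (3,2) at t=4.3999
    y: enter (3,1) at t=4.9069
    x: enter (2,1) at t=5.4352 ← occupied
  → r_3 = 5.4352
beam 4: φ=90°, α=240°
  dir = (cos 240°, sin 240°) = (-0.5000, -0.8660); from cell (8,3)
  next x-line at t=0.5000, next y-line at t=0.3118; Δt_x=2.0000, Δt_y=1.1547
    y: enter (8,2) at t=0.3118
    x: enter (7,2) at t=0.5000
    y: enter (7,1) at t=1.4665 ← occupied
  → r_4 = 1.4665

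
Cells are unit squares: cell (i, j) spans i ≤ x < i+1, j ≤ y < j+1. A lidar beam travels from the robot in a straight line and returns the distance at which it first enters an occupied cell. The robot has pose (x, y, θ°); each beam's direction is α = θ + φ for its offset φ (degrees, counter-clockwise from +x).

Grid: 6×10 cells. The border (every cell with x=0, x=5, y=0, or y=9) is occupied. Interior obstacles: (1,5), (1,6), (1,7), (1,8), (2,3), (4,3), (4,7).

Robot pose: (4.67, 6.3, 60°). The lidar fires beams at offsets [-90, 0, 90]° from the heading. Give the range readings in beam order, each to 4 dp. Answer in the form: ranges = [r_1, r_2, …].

ranges = [0.3811, 0.6600, 3.0831]

beam 1: φ=-90°, α=330°
  cosα=0.8660 sinα=-0.5000 | (4,6) | tMaxX 0.3811 tMaxY 0.6000 | tΔX 1.1547 tΔY 2.0000
    t=0.3811 [x] (5,6) — stop
  → r_1 = 0.3811
beam 2: φ=0°, α=60°
  cosα=0.5000 sinα=0.8660 | (4,6) | tMaxX 0.6600 tMaxY 0.8083 | tΔX 2.0000 tΔY 1.1547
    t=0.6600 [x] (5,6) — stop
  → r_2 = 0.6600
beam 3: φ=90°, α=150°
  cosα=-0.8660 sinα=0.5000 | (4,6) | tMaxX 0.7736 tMaxY 1.4000 | tΔX 1.1547 tΔY 2.0000
    t=0.7736 [x] (3,6)
    t=1.4000 [y] (3,7)
    t=1.9283 [x] (2,7)
    t=3.0831 [x] (1,7) — stop
  → r_3 = 3.0831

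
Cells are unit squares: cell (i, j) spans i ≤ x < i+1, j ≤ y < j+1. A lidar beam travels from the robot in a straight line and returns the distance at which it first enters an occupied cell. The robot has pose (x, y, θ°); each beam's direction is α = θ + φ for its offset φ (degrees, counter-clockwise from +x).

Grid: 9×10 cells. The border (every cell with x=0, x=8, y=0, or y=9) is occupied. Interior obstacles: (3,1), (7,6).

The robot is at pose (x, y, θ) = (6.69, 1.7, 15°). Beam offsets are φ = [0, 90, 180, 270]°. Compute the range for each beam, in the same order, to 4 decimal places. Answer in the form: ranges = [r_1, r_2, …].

ranges = [1.3562, 7.5575, 2.7046, 0.7247]

beam 1: φ=0°, α=15°
  d=(0.9659,0.2588)  start (6,1)  tX=0.3209 tY=1.1591  stride 1/|dx|=1.0353 1/|dy|=3.8637
    cross x-line → (7,1), t=0.3209
    cross y-line → (7,2), t=1.1591
    cross x-line → (8,2), t=1.3562 (wall)
  → r_1 = 1.3562
beam 2: φ=90°, α=105°
  d=(-0.2588,0.9659)  start (6,1)  tX=2.6660 tY=0.3106  stride 1/|dx|=3.8637 1/|dy|=1.0353
    cross y-line → (6,2), t=0.3106
    cross y-line → (6,3), t=1.3459
    cross y-line → (6,4), t=2.3811
    cross x-line → (5,4), t=2.6660
    cross y-line → (5,5), t=3.4164
    cross y-line → (5,6), t=4.4517
    cross y-line → (5,7), t=5.4870
    cross y-line → (5,8), t=6.5222
    cross x-line → (4,8), t=6.5297
    cross y-line → (4,9), t=7.5575 (wall)
  → r_2 = 7.5575
beam 3: φ=180°, α=195°
  d=(-0.9659,-0.2588)  start (6,1)  tX=0.7143 tY=2.7046  stride 1/|dx|=1.0353 1/|dy|=3.8637
    cross x-line → (5,1), t=0.7143
    cross x-line → (4,1), t=1.7496
    cross y-line → (4,0), t=2.7046 (wall)
  → r_3 = 2.7046
beam 4: φ=270°, α=285°
  d=(0.2588,-0.9659)  start (6,1)  tX=1.1977 tY=0.7247  stride 1/|dx|=3.8637 1/|dy|=1.0353
    cross y-line → (6,0), t=0.7247 (wall)
  → r_4 = 0.7247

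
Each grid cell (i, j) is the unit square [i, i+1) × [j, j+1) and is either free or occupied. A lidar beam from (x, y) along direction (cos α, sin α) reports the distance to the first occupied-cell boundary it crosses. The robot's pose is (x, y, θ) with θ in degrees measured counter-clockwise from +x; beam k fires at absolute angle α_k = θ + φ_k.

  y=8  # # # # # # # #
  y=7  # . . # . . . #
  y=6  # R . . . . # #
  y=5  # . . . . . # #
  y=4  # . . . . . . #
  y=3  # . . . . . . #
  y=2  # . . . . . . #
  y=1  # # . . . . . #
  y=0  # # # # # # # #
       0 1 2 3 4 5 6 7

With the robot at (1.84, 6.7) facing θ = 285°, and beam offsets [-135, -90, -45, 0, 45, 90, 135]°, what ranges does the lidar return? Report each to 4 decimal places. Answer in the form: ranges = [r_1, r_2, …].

ranges = [0.9699, 0.8696, 1.6800, 5.9011, 5.9583, 1.2009, 1.5011]

beam 1: φ=-135°, α=150°
  d=(-0.8660,0.5000)  start (1,6)  tX=0.9699 tY=0.6000  stride 1/|dx|=1.1547 1/|dy|=2.0000
    cross y-line → (1,7), t=0.6000
    cross x-line → (0,7), t=0.9699 (wall)
  → r_1 = 0.9699
beam 2: φ=-90°, α=195°
  d=(-0.9659,-0.2588)  start (1,6)  tX=0.8696 tY=2.7046  stride 1/|dx|=1.0353 1/|dy|=3.8637
    cross x-line → (0,6), t=0.8696 (wall)
  → r_2 = 0.8696
beam 3: φ=-45°, α=240°
  d=(-0.5000,-0.8660)  start (1,6)  tX=1.6800 tY=0.8083  stride 1/|dx|=2.0000 1/|dy|=1.1547
    cross y-line → (1,5), t=0.8083
    cross x-line → (0,5), t=1.6800 (wall)
  → r_3 = 1.6800
beam 4: φ=0°, α=285°
  d=(0.2588,-0.9659)  start (1,6)  tX=0.6182 tY=0.7247  stride 1/|dx|=3.8637 1/|dy|=1.0353
    cross x-line → (2,6), t=0.6182
    cross y-line → (2,5), t=0.7247
    cross y-line → (2,4), t=1.7600
    cross y-line → (2,3), t=2.7952
    cross y-line → (2,2), t=3.8305
    cross x-line → (3,2), t=4.4819
    cross y-line → (3,1), t=4.8658
    cross y-line → (3,0), t=5.9011 (wall)
  → r_4 = 5.9011
beam 5: φ=45°, α=330°
  d=(0.8660,-0.5000)  start (1,6)  tX=0.1848 tY=1.4000  stride 1/|dx|=1.1547 1/|dy|=2.0000
    cross x-line → (2,6), t=0.1848
    cross x-line → (3,6), t=1.3395
    cross y-line → (3,5), t=1.4000
    cross x-line → (4,5), t=2.4942
    cross y-line → (4,4), t=3.4000
    cross x-line → (5,4), t=3.6489
    cross x-line → (6,4), t=4.8036
    cross y-line → (6,3), t=5.4000
    cross x-line → (7,3), t=5.9583 (wall)
  → r_5 = 5.9583
beam 6: φ=90°, α=15°
  d=(0.9659,0.2588)  start (1,6)  tX=0.1656 tY=1.1591  stride 1/|dx|=1.0353 1/|dy|=3.8637
    cross x-line → (2,6), t=0.1656
    cross y-line → (2,7), t=1.1591
    cross x-line → (3,7), t=1.2009 (wall)
  → r_6 = 1.2009
beam 7: φ=135°, α=60°
  d=(0.5000,0.8660)  start (1,6)  tX=0.3200 tY=0.3464  stride 1/|dx|=2.0000 1/|dy|=1.1547
    cross x-line → (2,6), t=0.3200
    cross y-line → (2,7), t=0.3464
    cross y-line → (2,8), t=1.5011 (wall)
  → r_7 = 1.5011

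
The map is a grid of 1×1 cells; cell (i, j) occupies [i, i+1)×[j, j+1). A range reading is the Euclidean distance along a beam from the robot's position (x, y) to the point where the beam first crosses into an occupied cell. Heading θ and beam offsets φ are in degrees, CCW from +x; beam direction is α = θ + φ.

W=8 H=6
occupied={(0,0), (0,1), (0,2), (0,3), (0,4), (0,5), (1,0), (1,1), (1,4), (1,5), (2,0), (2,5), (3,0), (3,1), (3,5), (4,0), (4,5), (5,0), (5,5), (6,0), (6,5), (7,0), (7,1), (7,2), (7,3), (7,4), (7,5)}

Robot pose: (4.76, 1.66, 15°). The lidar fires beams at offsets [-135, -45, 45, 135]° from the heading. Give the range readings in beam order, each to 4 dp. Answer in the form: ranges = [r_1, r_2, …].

ranges = [0.7621, 1.3200, 3.8567, 4.3417]

beam 1: φ=-135°, α=240°
  cosα=-0.5000 sinα=-0.8660 | (4,1) | tMaxX 1.5200 tMaxY 0.7621 | tΔX 2.0000 tΔY 1.1547
    t=0.7621 [y] (4,0) — stop
  → r_1 = 0.7621
beam 2: φ=-45°, α=330°
  cosα=0.8660 sinα=-0.5000 | (4,1) | tMaxX 0.2771 tMaxY 1.3200 | tΔX 1.1547 tΔY 2.0000
    t=0.2771 [x] (5,1)
    t=1.3200 [y] (5,0) — stop
  → r_2 = 1.3200
beam 3: φ=45°, α=60°
  cosα=0.5000 sinα=0.8660 | (4,1) | tMaxX 0.4800 tMaxY 0.3926 | tΔX 2.0000 tΔY 1.1547
    t=0.3926 [y] (4,2)
    t=0.4800 [x] (5,2)
    t=1.5473 [y] (5,3)
    t=2.4800 [x] (6,3)
    t=2.7020 [y] (6,4)
    t=3.8567 [y] (6,5) — stop
  → r_3 = 3.8567
beam 4: φ=135°, α=150°
  cosα=-0.8660 sinα=0.5000 | (4,1) | tMaxX 0.8776 tMaxY 0.6800 | tΔX 1.1547 tΔY 2.0000
    t=0.6800 [y] (4,2)
    t=0.8776 [x] (3,2)
    t=2.0323 [x] (2,2)
    t=2.6800 [y] (2,3)
    t=3.1870 [x] (1,3)
    t=4.3417 [x] (0,3) — stop
  → r_4 = 4.3417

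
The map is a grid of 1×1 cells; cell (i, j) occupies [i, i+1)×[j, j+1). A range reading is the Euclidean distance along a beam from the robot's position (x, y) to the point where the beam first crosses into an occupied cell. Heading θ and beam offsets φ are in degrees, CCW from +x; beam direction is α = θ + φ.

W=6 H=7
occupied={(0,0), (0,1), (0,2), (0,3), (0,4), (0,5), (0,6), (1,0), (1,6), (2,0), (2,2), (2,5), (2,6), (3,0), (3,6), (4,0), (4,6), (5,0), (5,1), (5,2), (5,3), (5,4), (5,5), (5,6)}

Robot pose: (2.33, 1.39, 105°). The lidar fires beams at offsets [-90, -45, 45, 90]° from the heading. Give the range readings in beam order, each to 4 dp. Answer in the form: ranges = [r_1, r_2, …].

ranges = [2.7642, 0.7044, 1.5358, 1.3769]

beam 1: φ=-90°, α=15°
  direction (0.9659, 0.2588); cell (2,1); t to first gridline: x 0.6936, y 2.3569 (then +1.0353 / +3.8637)
    (3,1) via x @ 0.6936
    (4,1) via x @ 1.7289
    (4,2) via y @ 2.3569
    (5,2) via x @ 2.7642  # hit
  → r_1 = 2.7642
beam 2: φ=-45°, α=60°
  direction (0.5000, 0.8660); cell (2,1); t to first gridline: x 1.3400, y 0.7044 (then +2.0000 / +1.1547)
    (2,2) via y @ 0.7044  # hit
  → r_2 = 0.7044
beam 3: φ=45°, α=150°
  direction (-0.8660, 0.5000); cell (2,1); t to first gridline: x 0.3811, y 1.2200 (then +1.1547 / +2.0000)
    (1,1) via x @ 0.3811
    (1,2) via y @ 1.2200
    (0,2) via x @ 1.5358  # hit
  → r_3 = 1.5358
beam 4: φ=90°, α=195°
  direction (-0.9659, -0.2588); cell (2,1); t to first gridline: x 0.3416, y 1.5068 (then +1.0353 / +3.8637)
    (1,1) via x @ 0.3416
    (0,1) via x @ 1.3769  # hit
  → r_4 = 1.3769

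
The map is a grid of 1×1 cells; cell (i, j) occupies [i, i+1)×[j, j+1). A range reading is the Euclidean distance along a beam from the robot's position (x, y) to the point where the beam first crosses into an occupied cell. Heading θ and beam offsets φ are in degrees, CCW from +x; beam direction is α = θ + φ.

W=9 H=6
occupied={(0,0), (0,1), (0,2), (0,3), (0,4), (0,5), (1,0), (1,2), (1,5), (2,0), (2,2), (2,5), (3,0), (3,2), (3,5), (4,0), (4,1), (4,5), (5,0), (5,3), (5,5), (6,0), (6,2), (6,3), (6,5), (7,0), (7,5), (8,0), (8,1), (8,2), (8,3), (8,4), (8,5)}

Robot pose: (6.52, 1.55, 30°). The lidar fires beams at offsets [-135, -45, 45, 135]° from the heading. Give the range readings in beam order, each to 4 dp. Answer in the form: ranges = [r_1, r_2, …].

ranges = [0.5694, 1.5322, 0.4659, 1.5736]

beam 1: φ=-135°, α=255°
  d=(-0.2588,-0.9659)  start (6,1)  tX=2.0091 tY=0.5694  stride 1/|dx|=3.8637 1/|dy|=1.0353
    cross y-line → (6,0), t=0.5694 (wall)
  → r_1 = 0.5694
beam 2: φ=-45°, α=345°
  d=(0.9659,-0.2588)  start (6,1)  tX=0.4969 tY=2.1250  stride 1/|dx|=1.0353 1/|dy|=3.8637
    cross x-line → (7,1), t=0.4969
    cross x-line → (8,1), t=1.5322 (wall)
  → r_2 = 1.5322
beam 3: φ=45°, α=75°
  d=(0.2588,0.9659)  start (6,1)  tX=1.8546 tY=0.4659  stride 1/|dx|=3.8637 1/|dy|=1.0353
    cross y-line → (6,2), t=0.4659 (wall)
  → r_3 = 0.4659
beam 4: φ=135°, α=165°
  d=(-0.9659,0.2588)  start (6,1)  tX=0.5383 tY=1.7387  stride 1/|dx|=1.0353 1/|dy|=3.8637
    cross x-line → (5,1), t=0.5383
    cross x-line → (4,1), t=1.5736 (wall)
  → r_4 = 1.5736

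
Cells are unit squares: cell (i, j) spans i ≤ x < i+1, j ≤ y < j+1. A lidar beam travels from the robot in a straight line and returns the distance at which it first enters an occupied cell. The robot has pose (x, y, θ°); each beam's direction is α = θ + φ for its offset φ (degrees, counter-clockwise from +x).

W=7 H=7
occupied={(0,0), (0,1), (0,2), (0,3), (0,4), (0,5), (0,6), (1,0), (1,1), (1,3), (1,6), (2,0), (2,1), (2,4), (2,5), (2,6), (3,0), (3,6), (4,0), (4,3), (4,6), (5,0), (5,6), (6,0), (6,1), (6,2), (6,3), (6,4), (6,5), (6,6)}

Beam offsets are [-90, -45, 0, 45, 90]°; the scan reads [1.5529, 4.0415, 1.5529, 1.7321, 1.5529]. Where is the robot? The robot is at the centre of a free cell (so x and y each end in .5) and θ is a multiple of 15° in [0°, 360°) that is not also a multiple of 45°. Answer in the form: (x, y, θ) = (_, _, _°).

Enumerate (i+0.5, j+0.5, θ) over the 19 free cells and 16 admissible headings. For each, cast all 5 beams and compare to the given ranges.
  (1.5, 4.5, 195°): beam 2 = 0.5774 ≠ 4.0415 ✗
  (1.5, 5.5, 210°): beam 1 = 0.5774 ≠ 1.5529 ✗
  (3.5, 1.5, 165°): beam 1 = 1.9319 ≠ 1.5529 ✗
  …
  (4.5, 5.5, 285°): r_1=1.5529, r_2=4.0415, r_3=1.5529, r_4=1.7321, r_5=1.5529 — all match ✓
No second candidate reproduces the full scan.

(x, y, θ) = (4.5, 5.5, 285°)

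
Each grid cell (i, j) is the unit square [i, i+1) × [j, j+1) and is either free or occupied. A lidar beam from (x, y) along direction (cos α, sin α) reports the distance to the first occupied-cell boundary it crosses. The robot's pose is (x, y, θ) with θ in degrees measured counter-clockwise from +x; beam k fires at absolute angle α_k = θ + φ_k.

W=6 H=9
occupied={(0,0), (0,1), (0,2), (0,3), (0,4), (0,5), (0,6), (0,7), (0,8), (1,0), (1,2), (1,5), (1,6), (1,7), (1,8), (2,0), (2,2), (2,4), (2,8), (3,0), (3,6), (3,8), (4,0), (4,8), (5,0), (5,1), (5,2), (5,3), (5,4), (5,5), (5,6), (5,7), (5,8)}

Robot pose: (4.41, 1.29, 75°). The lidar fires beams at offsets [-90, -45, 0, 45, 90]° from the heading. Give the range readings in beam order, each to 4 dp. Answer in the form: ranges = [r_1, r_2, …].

ranges = [0.6108, 0.6813, 2.2796, 3.1292, 2.7432]

beam 1: φ=-90°, α=345°
  direction (0.9659, -0.2588); cell (4,1); t to first gridline: x 0.6108, y 1.1205 (then +1.0353 / +3.8637)
    (5,1) via x @ 0.6108  # hit
  → r_1 = 0.6108
beam 2: φ=-45°, α=30°
  direction (0.8660, 0.5000); cell (4,1); t to first gridline: x 0.6813, y 1.4200 (then +1.1547 / +2.0000)
    (5,1) via x @ 0.6813  # hit
  → r_2 = 0.6813
beam 3: φ=0°, α=75°
  direction (0.2588, 0.9659); cell (4,1); t to first gridline: x 2.2796, y 0.7350 (then +3.8637 / +1.0353)
    (4,2) via y @ 0.7350
    (4,3) via y @ 1.7703
    (5,3) via x @ 2.2796  # hit
  → r_3 = 2.2796
beam 4: φ=45°, α=120°
  direction (-0.5000, 0.8660); cell (4,1); t to first gridline: x 0.8200, y 0.8198 (then +2.0000 / +1.1547)
    (4,2) via y @ 0.8198
    (3,2) via x @ 0.8200
    (3,3) via y @ 1.9745
    (2,3) via x @ 2.8200
    (2,4) via y @ 3.1292  # hit
  → r_4 = 3.1292
beam 5: φ=90°, α=165°
  direction (-0.9659, 0.2588); cell (4,1); t to first gridline: x 0.4245, y 2.7432 (then +1.0353 / +3.8637)
    (3,1) via x @ 0.4245
    (2,1) via x @ 1.4597
    (1,1) via x @ 2.4950
    (1,2) via y @ 2.7432  # hit
  → r_5 = 2.7432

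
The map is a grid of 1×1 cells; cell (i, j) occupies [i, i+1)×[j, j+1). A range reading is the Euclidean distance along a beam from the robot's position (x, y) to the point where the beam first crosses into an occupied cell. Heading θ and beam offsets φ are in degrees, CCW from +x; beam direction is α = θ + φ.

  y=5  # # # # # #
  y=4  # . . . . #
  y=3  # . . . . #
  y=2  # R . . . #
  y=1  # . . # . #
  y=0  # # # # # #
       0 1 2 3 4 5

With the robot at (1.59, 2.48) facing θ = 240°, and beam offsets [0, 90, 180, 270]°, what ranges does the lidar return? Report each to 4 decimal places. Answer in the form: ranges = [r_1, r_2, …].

ranges = [1.1800, 1.6281, 2.9098, 0.6813]

beam 1: φ=0°, α=240°
  direction (-0.5000, -0.8660); cell (1,2); t to first gridline: x 1.1800, y 0.5543 (then +2.0000 / +1.1547)
    (1,1) via y @ 0.5543
    (0,1) via x @ 1.1800  # hit
  → r_1 = 1.1800
beam 2: φ=90°, α=330°
  direction (0.8660, -0.5000); cell (1,2); t to first gridline: x 0.4734, y 0.9600 (then +1.1547 / +2.0000)
    (2,2) via x @ 0.4734
    (2,1) via y @ 0.9600
    (3,1) via x @ 1.6281  # hit
  → r_2 = 1.6281
beam 3: φ=180°, α=60°
  direction (0.5000, 0.8660); cell (1,2); t to first gridline: x 0.8200, y 0.6004 (then +2.0000 / +1.1547)
    (1,3) via y @ 0.6004
    (2,3) via x @ 0.8200
    (2,4) via y @ 1.7551
    (3,4) via x @ 2.8200
    (3,5) via y @ 2.9098  # hit
  → r_3 = 2.9098
beam 4: φ=270°, α=150°
  direction (-0.8660, 0.5000); cell (1,2); t to first gridline: x 0.6813, y 1.0400 (then +1.1547 / +2.0000)
    (0,2) via x @ 0.6813  # hit
  → r_4 = 0.6813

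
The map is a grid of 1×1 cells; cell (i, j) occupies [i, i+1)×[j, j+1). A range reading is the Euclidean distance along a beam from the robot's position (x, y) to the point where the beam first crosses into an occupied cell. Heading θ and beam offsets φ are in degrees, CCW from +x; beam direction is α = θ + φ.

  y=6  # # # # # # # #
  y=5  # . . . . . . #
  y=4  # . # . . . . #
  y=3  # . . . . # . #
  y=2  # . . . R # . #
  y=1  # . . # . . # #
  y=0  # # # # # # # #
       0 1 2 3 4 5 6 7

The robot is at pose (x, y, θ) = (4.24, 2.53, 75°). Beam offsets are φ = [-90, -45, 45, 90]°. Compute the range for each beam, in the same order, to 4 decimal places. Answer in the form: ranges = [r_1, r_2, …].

ranges = [0.7868, 0.8776, 2.4800, 3.3543]

beam 1: φ=-90°, α=345°
  direction (0.9659, -0.2588); cell (4,2); t to first gridline: x 0.7868, y 2.0478 (then +1.0353 / +3.8637)
    (5,2) via x @ 0.7868  # hit
  → r_1 = 0.7868
beam 2: φ=-45°, α=30°
  direction (0.8660, 0.5000); cell (4,2); t to first gridline: x 0.8776, y 0.9400 (then +1.1547 / +2.0000)
    (5,2) via x @ 0.8776  # hit
  → r_2 = 0.8776
beam 3: φ=45°, α=120°
  direction (-0.5000, 0.8660); cell (4,2); t to first gridline: x 0.4800, y 0.5427 (then +2.0000 / +1.1547)
    (3,2) via x @ 0.4800
    (3,3) via y @ 0.5427
    (3,4) via y @ 1.6974
    (2,4) via x @ 2.4800  # hit
  → r_3 = 2.4800
beam 4: φ=90°, α=165°
  direction (-0.9659, 0.2588); cell (4,2); t to first gridline: x 0.2485, y 1.8159 (then +1.0353 / +3.8637)
    (3,2) via x @ 0.2485
    (2,2) via x @ 1.2837
    (2,3) via y @ 1.8159
    (1,3) via x @ 2.3190
    (0,3) via x @ 3.3543  # hit
  → r_4 = 3.3543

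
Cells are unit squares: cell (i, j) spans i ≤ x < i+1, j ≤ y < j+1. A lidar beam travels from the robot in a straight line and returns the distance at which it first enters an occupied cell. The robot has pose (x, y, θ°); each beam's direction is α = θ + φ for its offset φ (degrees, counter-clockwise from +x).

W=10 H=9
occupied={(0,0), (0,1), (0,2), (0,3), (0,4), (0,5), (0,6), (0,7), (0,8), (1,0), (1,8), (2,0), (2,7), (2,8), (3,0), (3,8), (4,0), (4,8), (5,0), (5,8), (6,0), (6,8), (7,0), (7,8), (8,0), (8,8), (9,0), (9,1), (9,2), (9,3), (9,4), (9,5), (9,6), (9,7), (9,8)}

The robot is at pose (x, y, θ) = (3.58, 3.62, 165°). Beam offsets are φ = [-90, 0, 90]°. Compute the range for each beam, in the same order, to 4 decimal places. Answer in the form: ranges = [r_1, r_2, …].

beam 1: φ=-90°, α=75°
  direction (0.2588, 0.9659); cell (3,3); t to first gridline: x 1.6228, y 0.3934 (then +3.8637 / +1.0353)
    (3,4) via y @ 0.3934
    (3,5) via y @ 1.4287
    (4,5) via x @ 1.6228
    (4,6) via y @ 2.4640
    (4,7) via y @ 3.4992
    (4,8) via y @ 4.5345  # hit
  → r_1 = 4.5345
beam 2: φ=0°, α=165°
  direction (-0.9659, 0.2588); cell (3,3); t to first gridline: x 0.6005, y 1.4682 (then +1.0353 / +3.8637)
    (2,3) via x @ 0.6005
    (2,4) via y @ 1.4682
    (1,4) via x @ 1.6357
    (0,4) via x @ 2.6710  # hit
  → r_2 = 2.6710
beam 3: φ=90°, α=255°
  direction (-0.2588, -0.9659); cell (3,3); t to first gridline: x 2.2409, y 0.6419 (then +3.8637 / +1.0353)
    (3,2) via y @ 0.6419
    (3,1) via y @ 1.6771
    (2,1) via x @ 2.2409
    (2,0) via y @ 2.7124  # hit
  → r_3 = 2.7124

ranges = [4.5345, 2.6710, 2.7124]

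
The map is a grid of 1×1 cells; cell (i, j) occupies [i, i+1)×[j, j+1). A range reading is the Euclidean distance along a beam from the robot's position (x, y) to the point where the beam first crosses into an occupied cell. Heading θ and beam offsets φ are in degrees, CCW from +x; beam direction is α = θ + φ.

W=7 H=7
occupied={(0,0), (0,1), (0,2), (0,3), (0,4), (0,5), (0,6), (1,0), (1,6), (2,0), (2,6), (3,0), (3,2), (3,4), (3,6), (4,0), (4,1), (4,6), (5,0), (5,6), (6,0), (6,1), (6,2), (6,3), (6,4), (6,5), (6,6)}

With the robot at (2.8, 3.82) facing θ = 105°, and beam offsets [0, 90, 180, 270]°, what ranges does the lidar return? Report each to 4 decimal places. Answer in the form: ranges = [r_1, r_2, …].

ranges = [2.2569, 1.8635, 0.8489, 0.6955]

beam 1: φ=0°, α=105°
  direction (-0.2588, 0.9659); cell (2,3); t to first gridline: x 3.0910, y 0.1863 (then +3.8637 / +1.0353)
    (2,4) via y @ 0.1863
    (2,5) via y @ 1.2216
    (2,6) via y @ 2.2569  # hit
  → r_1 = 2.2569
beam 2: φ=90°, α=195°
  direction (-0.9659, -0.2588); cell (2,3); t to first gridline: x 0.8282, y 3.1682 (then +1.0353 / +3.8637)
    (1,3) via x @ 0.8282
    (0,3) via x @ 1.8635  # hit
  → r_2 = 1.8635
beam 3: φ=180°, α=285°
  direction (0.2588, -0.9659); cell (2,3); t to first gridline: x 0.7727, y 0.8489 (then +3.8637 / +1.0353)
    (3,3) via x @ 0.7727
    (3,2) via y @ 0.8489  # hit
  → r_3 = 0.8489
beam 4: φ=270°, α=15°
  direction (0.9659, 0.2588); cell (2,3); t to first gridline: x 0.2071, y 0.6955 (then +1.0353 / +3.8637)
    (3,3) via x @ 0.2071
    (3,4) via y @ 0.6955  # hit
  → r_4 = 0.6955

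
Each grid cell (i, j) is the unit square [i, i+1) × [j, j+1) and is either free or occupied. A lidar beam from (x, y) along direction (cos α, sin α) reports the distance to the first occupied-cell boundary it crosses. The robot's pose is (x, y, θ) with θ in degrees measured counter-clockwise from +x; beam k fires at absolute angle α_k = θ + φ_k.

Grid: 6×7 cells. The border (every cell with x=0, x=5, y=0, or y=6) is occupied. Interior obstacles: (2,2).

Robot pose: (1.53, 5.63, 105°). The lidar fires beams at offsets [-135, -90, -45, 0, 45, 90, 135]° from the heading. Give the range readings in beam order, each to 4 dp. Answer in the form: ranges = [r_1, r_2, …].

beam 1: φ=-135°, α=330°
  direction (0.8660, -0.5000); cell (1,5); t to first gridline: x 0.5427, y 1.2600 (then +1.1547 / +2.0000)
    (2,5) via x @ 0.5427
    (2,4) via y @ 1.2600
    (3,4) via x @ 1.6974
    (4,4) via x @ 2.8521
    (4,3) via y @ 3.2600
    (5,3) via x @ 4.0068  # hit
  → r_1 = 4.0068
beam 2: φ=-90°, α=15°
  direction (0.9659, 0.2588); cell (1,5); t to first gridline: x 0.4866, y 1.4296 (then +1.0353 / +3.8637)
    (2,5) via x @ 0.4866
    (2,6) via y @ 1.4296  # hit
  → r_2 = 1.4296
beam 3: φ=-45°, α=60°
  direction (0.5000, 0.8660); cell (1,5); t to first gridline: x 0.9400, y 0.4272 (then +2.0000 / +1.1547)
    (1,6) via y @ 0.4272  # hit
  → r_3 = 0.4272
beam 4: φ=0°, α=105°
  direction (-0.2588, 0.9659); cell (1,5); t to first gridline: x 2.0478, y 0.3831 (then +3.8637 / +1.0353)
    (1,6) via y @ 0.3831  # hit
  → r_4 = 0.3831
beam 5: φ=45°, α=150°
  direction (-0.8660, 0.5000); cell (1,5); t to first gridline: x 0.6120, y 0.7400 (then +1.1547 / +2.0000)
    (0,5) via x @ 0.6120  # hit
  → r_5 = 0.6120
beam 6: φ=90°, α=195°
  direction (-0.9659, -0.2588); cell (1,5); t to first gridline: x 0.5487, y 2.4341 (then +1.0353 / +3.8637)
    (0,5) via x @ 0.5487  # hit
  → r_6 = 0.5487
beam 7: φ=135°, α=240°
  direction (-0.5000, -0.8660); cell (1,5); t to first gridline: x 1.0600, y 0.7275 (then +2.0000 / +1.1547)
    (1,4) via y @ 0.7275
    (0,4) via x @ 1.0600  # hit
  → r_7 = 1.0600

ranges = [4.0068, 1.4296, 0.4272, 0.3831, 0.6120, 0.5487, 1.0600]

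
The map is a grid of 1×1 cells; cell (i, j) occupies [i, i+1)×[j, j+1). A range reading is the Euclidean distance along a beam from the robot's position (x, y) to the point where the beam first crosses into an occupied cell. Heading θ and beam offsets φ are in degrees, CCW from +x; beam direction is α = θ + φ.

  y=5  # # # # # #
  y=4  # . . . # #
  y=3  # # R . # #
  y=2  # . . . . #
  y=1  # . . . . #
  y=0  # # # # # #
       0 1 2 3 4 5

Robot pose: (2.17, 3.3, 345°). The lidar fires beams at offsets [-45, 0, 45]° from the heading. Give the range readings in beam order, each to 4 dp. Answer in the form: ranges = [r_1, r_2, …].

ranges = [2.6558, 2.9298, 2.1131]

beam 1: φ=-45°, α=300°
  direction (0.5000, -0.8660); cell (2,3); t to first gridline: x 1.6600, y 0.3464 (then +2.0000 / +1.1547)
    (2,2) via y @ 0.3464
    (2,1) via y @ 1.5011
    (3,1) via x @ 1.6600
    (3,0) via y @ 2.6558  # hit
  → r_1 = 2.6558
beam 2: φ=0°, α=345°
  direction (0.9659, -0.2588); cell (2,3); t to first gridline: x 0.8593, y 1.1591 (then +1.0353 / +3.8637)
    (3,3) via x @ 0.8593
    (3,2) via y @ 1.1591
    (4,2) via x @ 1.8946
    (5,2) via x @ 2.9298  # hit
  → r_2 = 2.9298
beam 3: φ=45°, α=30°
  direction (0.8660, 0.5000); cell (2,3); t to first gridline: x 0.9584, y 1.4000 (then +1.1547 / +2.0000)
    (3,3) via x @ 0.9584
    (3,4) via y @ 1.4000
    (4,4) via x @ 2.1131  # hit
  → r_3 = 2.1131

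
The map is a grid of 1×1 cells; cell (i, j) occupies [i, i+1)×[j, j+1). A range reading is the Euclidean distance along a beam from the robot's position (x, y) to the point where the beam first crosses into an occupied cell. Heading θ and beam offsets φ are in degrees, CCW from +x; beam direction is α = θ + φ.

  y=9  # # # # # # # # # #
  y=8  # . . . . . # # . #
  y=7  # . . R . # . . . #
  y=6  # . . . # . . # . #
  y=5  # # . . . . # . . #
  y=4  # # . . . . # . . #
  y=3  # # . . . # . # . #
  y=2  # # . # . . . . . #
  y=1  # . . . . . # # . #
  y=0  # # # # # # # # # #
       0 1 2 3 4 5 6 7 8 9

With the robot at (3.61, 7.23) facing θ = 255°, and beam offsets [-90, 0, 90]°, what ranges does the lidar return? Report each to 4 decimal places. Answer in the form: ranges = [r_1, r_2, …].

ranges = [2.7021, 6.4498, 0.8887]

beam 1: φ=-90°, α=165°
  d=(-0.9659,0.2588)  start (3,7)  tX=0.6315 tY=2.9751  stride 1/|dx|=1.0353 1/|dy|=3.8637
    cross x-line → (2,7), t=0.6315
    cross x-line → (1,7), t=1.6668
    cross x-line → (0,7), t=2.7021 (wall)
  → r_1 = 2.7021
beam 2: φ=0°, α=255°
  d=(-0.2588,-0.9659)  start (3,7)  tX=2.3569 tY=0.2381  stride 1/|dx|=3.8637 1/|dy|=1.0353
    cross y-line → (3,6), t=0.2381
    cross y-line → (3,5), t=1.2734
    cross y-line → (3,4), t=2.3087
    cross x-line → (2,4), t=2.3569
    cross y-line → (2,3), t=3.3439
    cross y-line → (2,2), t=4.3792
    cross y-line → (2,1), t=5.4145
    cross x-line → (1,1), t=6.2206
    cross y-line → (1,0), t=6.4498 (wall)
  → r_2 = 6.4498
beam 3: φ=90°, α=345°
  d=(0.9659,-0.2588)  start (3,7)  tX=0.4038 tY=0.8887  stride 1/|dx|=1.0353 1/|dy|=3.8637
    cross x-line → (4,7), t=0.4038
    cross y-line → (4,6), t=0.8887 (wall)
  → r_3 = 0.8887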